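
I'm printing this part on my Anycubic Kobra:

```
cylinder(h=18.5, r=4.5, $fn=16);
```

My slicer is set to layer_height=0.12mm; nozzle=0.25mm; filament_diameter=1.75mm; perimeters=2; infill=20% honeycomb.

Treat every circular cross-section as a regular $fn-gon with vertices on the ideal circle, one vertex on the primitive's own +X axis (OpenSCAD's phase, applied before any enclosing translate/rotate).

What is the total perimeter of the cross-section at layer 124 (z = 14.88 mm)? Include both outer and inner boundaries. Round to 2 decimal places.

At z = 14.88 mm: the r=4.5 cylinder gives a regular 16-gon of circumradius 4.5 (constant along its height) (perimeter = 2·16·4.500·sin(180°/16) = 28.09 mm). Overall, the cross-section is a single solid region. Total boundary length (outer) = 28.09 mm.

28.09 mm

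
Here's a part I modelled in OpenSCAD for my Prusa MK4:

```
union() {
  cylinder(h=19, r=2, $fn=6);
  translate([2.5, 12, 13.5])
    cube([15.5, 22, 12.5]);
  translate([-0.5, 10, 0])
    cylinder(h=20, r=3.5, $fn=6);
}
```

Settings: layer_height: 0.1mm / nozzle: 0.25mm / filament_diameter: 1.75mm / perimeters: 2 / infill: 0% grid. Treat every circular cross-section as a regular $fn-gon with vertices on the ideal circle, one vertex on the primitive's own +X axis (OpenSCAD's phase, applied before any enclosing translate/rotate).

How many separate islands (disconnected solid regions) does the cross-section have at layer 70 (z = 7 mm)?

2

At z = 7 mm: the cylinder: section is a regular 6-gon, circumradius r=2; the cube at (2.5, 12) is absent (z outside [13.5, 26]); the r=3.5 cylinder at (-0.5, 10) contributes a regular 6-gon of circumradius 3.5; Taking the union: the 2 present regions are separate (no shared area or edge), so areas and boundary lengths simply add and each stays a separate island — 2 connected regions. Overall, the cross-section has 2 separate islands. Island count = 2.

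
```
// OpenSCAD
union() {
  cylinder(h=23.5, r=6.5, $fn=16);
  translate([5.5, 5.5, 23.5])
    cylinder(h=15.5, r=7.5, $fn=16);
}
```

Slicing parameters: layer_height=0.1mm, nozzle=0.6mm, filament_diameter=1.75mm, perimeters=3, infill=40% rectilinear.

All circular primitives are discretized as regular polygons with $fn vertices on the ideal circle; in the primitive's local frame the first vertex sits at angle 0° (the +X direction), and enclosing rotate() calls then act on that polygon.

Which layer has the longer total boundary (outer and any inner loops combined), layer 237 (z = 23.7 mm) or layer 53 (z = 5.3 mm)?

layer 237 (z = 23.7 mm)

Layer 237 (z = 23.7): the cylinder is absent (z outside [0, 23.5]); the r=7.5 cylinder at (5.5, 5.5) gives a regular 16-gon of circumradius 7.5 (constant along its height) (perimeter = 2·16·7.500·sin(180°/16) = 46.82 mm); Merging all regions: only the r=7.5 cylinder at (5.5, 5.5) is present, so the union is just that shape — boundary = 46.82 mm. So its perimeter = 46.82 mm. Layer 53 (z = 5.3): the r=6.5 cylinder gives a regular 16-gon of circumradius 6.5 (constant along its height) (perimeter = 2·16·6.500·sin(180°/16) = 40.58 mm); the cylinder at (5.5, 5.5) does not reach this height (z outside [23.5, 39]); Taking the union: only the r=6.5 cylinder is present, so the union is just that shape — boundary = 40.58 mm. So its perimeter = 40.58 mm. Layer 237 is larger (46.82 vs 40.58 mm).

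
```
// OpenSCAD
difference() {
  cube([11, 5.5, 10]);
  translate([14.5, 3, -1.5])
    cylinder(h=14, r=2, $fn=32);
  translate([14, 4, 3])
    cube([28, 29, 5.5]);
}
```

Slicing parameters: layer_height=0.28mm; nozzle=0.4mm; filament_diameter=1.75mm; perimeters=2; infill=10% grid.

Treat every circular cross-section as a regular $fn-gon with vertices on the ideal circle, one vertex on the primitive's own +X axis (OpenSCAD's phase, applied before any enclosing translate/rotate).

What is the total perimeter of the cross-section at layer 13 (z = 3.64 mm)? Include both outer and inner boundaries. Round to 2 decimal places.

33.00 mm

At z = 3.64 mm: the cube is present — its section is the full 11×5.5 rectangle (perimeter 33.00 mm); the cylinder at (14.5, 3): section is a regular 32-gon, circumradius r=2 (perimeter = 2·32·2.000·sin(180°/32) = 12.55 mm); the cube at (14, 4) is present — its section is the full 28×29 rectangle (perimeter 114.00 mm); After the difference (first − rest): starting from the 11×5.5 cube, the r=2 cylinder at (14.5, 3) misses the remaining region (no effect); the 28×29 cube at (14, 4) misses the remaining region (no effect) — boundary = 33.00 mm. Overall, the cross-section is a single solid region. Total boundary length (outer) = 33.00 mm.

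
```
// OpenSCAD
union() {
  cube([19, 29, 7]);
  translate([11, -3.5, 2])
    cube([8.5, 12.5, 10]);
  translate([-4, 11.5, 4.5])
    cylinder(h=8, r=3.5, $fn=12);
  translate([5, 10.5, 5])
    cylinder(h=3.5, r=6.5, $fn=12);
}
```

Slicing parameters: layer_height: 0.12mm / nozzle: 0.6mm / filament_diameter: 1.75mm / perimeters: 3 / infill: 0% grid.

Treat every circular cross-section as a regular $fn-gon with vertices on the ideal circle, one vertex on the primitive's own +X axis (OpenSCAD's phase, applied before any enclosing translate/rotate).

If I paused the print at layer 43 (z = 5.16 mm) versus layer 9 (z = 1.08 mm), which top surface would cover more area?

Layer 43 (z = 5.16): the cube is present — its section is the full 19×29 rectangle (area 551.00 mm²); the 8.5×12.5 cube at (11, -3.5) contributes its full rectangle (area 106.25 mm²); the r=3.5 cylinder at (-4, 11.5) contributes a regular 12-gon of circumradius 3.5 (area = (12/2)·3.500²·sin(360°/12) = 36.75 mm²); the r=6.5 cylinder at (5, 10.5) gives a regular 12-gon of circumradius 6.5 (constant along its height) (area = (12/2)·6.500²·sin(360°/12) = 126.75 mm²); Taking the union: the regions partially overlap — summed areas 820.75 mm² minus the doubly-counted overlap 193.11 mm² gives 627.64 mm² — area = 627.64 mm². So its area = 627.64 mm². Layer 9 (z = 1.08): the cube is present — its section is the full 19×29 rectangle (area 551.00 mm²); the cube at (11, -3.5) is absent (z outside [2, 12]); the cylinder at (-4, 11.5) is absent (z outside [4.5, 12.5]); the cylinder at (5, 10.5) does not reach this height (z outside [5, 8.5]); Merging all regions: only the 19×29 cube is present, so the union is just that shape — area = 551.00 mm². So its area = 551.00 mm². Layer 43 is larger (627.64 vs 551.00 mm²).

layer 43 (z = 5.16 mm)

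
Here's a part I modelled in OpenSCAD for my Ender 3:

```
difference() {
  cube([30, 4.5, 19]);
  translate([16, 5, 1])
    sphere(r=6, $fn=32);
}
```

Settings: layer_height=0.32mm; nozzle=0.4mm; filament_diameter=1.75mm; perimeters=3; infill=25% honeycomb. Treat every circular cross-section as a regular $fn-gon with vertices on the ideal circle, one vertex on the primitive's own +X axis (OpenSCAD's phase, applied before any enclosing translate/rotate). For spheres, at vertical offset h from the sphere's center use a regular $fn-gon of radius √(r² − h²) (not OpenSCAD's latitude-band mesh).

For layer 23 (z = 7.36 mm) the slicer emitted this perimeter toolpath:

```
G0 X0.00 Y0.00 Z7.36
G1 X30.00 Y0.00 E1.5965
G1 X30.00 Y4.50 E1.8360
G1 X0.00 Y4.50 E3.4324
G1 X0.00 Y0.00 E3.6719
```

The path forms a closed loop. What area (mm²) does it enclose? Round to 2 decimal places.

135.00 mm²

Apply the shoelace formula to the sequence of (X, Y) vertices; enclosed area = 135.00 mm².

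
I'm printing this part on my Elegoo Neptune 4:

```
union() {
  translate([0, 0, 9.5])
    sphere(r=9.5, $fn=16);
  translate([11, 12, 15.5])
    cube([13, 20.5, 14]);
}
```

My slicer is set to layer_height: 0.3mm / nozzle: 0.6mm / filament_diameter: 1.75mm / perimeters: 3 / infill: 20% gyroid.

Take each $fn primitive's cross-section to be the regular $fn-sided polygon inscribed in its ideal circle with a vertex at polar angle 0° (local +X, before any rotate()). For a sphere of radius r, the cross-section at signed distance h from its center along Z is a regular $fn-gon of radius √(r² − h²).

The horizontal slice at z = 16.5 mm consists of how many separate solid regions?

2

At z = 16.5 mm: the r=9.5 sphere contributes a regular 16-gon of circumradius √(9.5²−7²) = 6.423; the cube at (11, 12) is present — its section is the full 13×20.5 rectangle; Combining (union): the 2 present regions are separate (no shared area or edge), so areas and boundary lengths simply add and each stays a separate island — 2 connected regions. The result has 2 disconnected regions.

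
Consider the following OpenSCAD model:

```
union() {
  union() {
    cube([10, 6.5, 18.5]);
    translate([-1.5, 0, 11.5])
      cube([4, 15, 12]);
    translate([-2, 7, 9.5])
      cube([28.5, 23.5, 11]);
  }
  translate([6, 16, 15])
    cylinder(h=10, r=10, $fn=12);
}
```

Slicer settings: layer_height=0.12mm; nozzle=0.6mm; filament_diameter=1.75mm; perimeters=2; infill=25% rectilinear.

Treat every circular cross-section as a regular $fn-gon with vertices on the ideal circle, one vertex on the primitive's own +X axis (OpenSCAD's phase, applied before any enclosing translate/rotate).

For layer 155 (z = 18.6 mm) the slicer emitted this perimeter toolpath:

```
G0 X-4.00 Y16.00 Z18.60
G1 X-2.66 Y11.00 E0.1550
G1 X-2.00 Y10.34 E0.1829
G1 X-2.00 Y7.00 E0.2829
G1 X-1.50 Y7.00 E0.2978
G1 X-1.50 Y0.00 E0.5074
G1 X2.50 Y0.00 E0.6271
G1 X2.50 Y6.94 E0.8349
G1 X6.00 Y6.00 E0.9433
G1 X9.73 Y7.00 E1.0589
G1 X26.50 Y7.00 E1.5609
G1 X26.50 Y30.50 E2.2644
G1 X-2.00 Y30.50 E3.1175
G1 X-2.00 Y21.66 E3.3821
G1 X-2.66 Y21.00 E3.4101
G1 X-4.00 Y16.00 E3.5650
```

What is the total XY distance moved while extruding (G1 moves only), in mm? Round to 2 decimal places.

Sum the Euclidean lengths of each G1 segment: total = 119.10 mm.

119.10 mm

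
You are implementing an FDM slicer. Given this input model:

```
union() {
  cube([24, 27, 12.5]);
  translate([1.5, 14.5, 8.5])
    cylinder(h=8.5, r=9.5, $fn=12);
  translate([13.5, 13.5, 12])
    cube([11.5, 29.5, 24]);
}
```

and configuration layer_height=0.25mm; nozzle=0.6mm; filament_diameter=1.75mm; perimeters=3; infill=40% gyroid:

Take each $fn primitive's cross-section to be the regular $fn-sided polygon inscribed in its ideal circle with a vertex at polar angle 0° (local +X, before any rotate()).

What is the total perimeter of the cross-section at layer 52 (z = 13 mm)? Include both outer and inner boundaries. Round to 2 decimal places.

141.01 mm

At z = 13 mm: the cube is not intersected at this z (z outside [0, 12.5]); the r=9.5 cylinder at (1.5, 14.5) gives a regular 12-gon of circumradius 9.5 (constant along its height) (perimeter = 2·12·9.500·sin(180°/12) = 59.01 mm); the cube at (13.5, 13.5) is present — its section is the full 11.5×29.5 rectangle (perimeter 82.00 mm); Taking the union: the 2 present regions are separate (no shared area or edge), so areas and boundary lengths simply add and each stays a separate island — boundary = 141.01 mm. Overall, the cross-section has 2 separate islands. Total boundary length (outer) = 141.01 mm.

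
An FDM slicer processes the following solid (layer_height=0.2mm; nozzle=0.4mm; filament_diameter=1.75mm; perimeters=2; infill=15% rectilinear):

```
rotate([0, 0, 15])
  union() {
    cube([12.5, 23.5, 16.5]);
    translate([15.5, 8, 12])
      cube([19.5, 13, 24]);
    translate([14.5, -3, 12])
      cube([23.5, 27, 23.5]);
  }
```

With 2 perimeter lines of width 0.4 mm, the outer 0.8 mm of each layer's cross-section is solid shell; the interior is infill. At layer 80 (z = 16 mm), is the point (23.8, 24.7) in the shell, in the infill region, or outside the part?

At z = 16 mm: the cube (footprint 12.5×23.5) is included at this height; the cube at (15.5, 8) (footprint 19.5×13) is included at this height; the cube at (14.5, -3) (footprint 23.5×27) is included at this height; Merging all regions: the regions partially overlap (shared area 253.50 mm²), so overlapping operands fuse into one piece — 2 connected regions; (whole slice rotated 15° about Z — lengths, areas and connectivity unchanged). Overall, the cross-section has 2 separate islands. Undo the 15° rotation: the query point maps to (29.382, 17.698) in the un-rotated model frame. The nearest boundary edge runs (14.50, 24.00)→(38.00, 24.00); distance from the point to it = 6.30 mm. (Shell/infill is judged within the island containing the point — the largest one.) The point is inside the cross-section and 6.30 mm from the nearest boundary — more than the 0.8 mm shell width (2 × 0.4), so it's in the infill interior.

infill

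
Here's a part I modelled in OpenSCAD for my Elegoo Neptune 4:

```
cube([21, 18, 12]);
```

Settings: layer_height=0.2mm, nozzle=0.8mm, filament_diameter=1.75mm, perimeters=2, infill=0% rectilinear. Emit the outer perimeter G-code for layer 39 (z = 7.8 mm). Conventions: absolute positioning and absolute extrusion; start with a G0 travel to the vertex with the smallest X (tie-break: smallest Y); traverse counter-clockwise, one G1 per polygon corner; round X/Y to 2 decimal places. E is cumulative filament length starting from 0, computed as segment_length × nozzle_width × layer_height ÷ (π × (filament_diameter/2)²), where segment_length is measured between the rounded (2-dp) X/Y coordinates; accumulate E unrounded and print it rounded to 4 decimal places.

At z = 7.8 mm: the cube is present — its section is the full 21×18 rectangle. The outline is a single polygon with 4 vertices. Extrusion per mm of travel: 0.8 × 0.2 / (π × 0.875²) = 0.066520. Accumulating E over each segment gives final E = 5.1886.

G0 X0.00 Y0.00 Z7.80
G1 X21.00 Y0.00 E1.3969
G1 X21.00 Y18.00 E2.5943
G1 X0.00 Y18.00 E3.9912
G1 X0.00 Y0.00 E5.1886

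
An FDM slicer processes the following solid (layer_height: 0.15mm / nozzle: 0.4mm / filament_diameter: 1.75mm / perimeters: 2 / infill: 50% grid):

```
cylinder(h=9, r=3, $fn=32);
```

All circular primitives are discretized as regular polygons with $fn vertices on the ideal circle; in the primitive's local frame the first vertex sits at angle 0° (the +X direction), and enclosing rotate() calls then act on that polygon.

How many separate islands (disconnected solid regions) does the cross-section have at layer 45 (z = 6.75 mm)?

At z = 6.75 mm: the cylinder: section is a regular 32-gon, circumradius r=3. Overall, the cross-section is a single solid region. Island count = 1.

1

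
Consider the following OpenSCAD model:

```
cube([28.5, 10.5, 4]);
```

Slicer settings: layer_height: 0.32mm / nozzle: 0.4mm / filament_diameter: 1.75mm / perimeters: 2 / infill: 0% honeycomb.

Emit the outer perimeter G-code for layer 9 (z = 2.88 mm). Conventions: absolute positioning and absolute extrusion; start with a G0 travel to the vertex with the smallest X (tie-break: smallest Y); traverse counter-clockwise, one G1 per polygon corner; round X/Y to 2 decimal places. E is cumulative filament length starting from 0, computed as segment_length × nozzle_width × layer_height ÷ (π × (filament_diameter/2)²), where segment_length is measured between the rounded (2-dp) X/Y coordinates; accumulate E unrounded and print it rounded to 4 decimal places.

At z = 2.88 mm: the cube (footprint 28.5×10.5) is included at this height. The outline is a single polygon with 4 vertices. Extrusion per mm of travel: 0.4 × 0.32 / (π × 0.875²) = 0.053216. Accumulating E over each segment gives final E = 4.1509.

G0 X0.00 Y0.00 Z2.88
G1 X28.50 Y0.00 E1.5167
G1 X28.50 Y10.50 E2.0754
G1 X0.00 Y10.50 E3.5921
G1 X0.00 Y0.00 E4.1509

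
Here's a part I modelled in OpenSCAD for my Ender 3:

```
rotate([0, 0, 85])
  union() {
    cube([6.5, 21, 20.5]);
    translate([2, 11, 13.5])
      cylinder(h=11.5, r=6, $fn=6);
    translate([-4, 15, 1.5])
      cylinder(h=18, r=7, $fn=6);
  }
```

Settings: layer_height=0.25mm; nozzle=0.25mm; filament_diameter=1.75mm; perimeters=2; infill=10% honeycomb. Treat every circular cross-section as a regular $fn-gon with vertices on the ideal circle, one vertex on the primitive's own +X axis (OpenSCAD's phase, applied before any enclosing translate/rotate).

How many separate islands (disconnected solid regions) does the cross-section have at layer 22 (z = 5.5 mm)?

At z = 5.5 mm: the cube (footprint 6.5×21) is included at this height; the cylinder at (2, 11) is not intersected at this z (z outside [13.5, 25]); the r=7 cylinder at (-4, 15) contributes a regular 6-gon of circumradius 7; Merging all regions: the regions partially overlap (shared area 15.59 mm²), so overlapping operands fuse into one piece — 1 connected region; (rotated 85° about Z; rotation is an isometry so areas/perimeters/island counts are preserved). Overall, the cross-section is a single solid region. Island count = 1.

1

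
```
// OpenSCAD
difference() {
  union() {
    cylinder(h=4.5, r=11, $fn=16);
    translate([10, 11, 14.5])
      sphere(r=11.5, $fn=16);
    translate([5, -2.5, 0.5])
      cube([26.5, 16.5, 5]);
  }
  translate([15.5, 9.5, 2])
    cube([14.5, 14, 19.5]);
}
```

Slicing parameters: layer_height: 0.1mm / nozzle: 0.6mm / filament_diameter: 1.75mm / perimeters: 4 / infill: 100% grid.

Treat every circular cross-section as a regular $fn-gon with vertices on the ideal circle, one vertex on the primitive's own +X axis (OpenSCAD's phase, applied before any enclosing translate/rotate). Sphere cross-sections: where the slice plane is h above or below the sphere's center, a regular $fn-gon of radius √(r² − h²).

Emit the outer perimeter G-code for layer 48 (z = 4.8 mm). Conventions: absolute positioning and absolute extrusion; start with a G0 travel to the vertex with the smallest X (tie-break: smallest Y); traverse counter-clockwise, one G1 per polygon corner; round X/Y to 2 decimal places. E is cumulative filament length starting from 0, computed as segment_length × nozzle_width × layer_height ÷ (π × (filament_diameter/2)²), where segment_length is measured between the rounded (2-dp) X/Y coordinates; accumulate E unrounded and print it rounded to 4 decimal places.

At z = 4.8 mm: the cylinder does not reach this height (z outside [0, 4.5]); the sphere at (10, 11): section is a regular 16-gon, circumradius = √(r²−h²) = √(11.5²−9.7²) = 6.177; the cube at (5, -2.5) is present — its section is the full 26.5×16.5 rectangle; Merging all regions: the regions partially overlap (shared area 88.35 mm²), so overlapping operands fuse into one piece — 1 connected region; the cube at (15.5, 9.5) is present — its section is the full 14.5×14 rectangle; Taking the first minus the rest: starting from that combined region, the 14.5×14 cube at (15.5, 9.5) partially overlaps it — only the 65.25 mm² overlap (of its 203.00 mm²) is removed, clipping the outline — 1 connected region. The outline is a single polygon with 17 vertices. Extrusion per mm of travel: 0.6 × 0.1 / (π × 0.875²) = 0.024945. Accumulating E over each segment gives final E = 2.4469.

G0 X3.82 Y11.00 Z4.80
G1 X4.29 Y8.64 E0.0600
G1 X5.00 Y7.58 E0.0919
G1 X5.00 Y-2.50 E0.3433
G1 X31.50 Y-2.50 E1.0043
G1 X31.50 Y14.00 E1.4159
G1 X30.00 Y14.00 E1.4534
G1 X30.00 Y9.50 E1.5656
G1 X15.50 Y9.50 E1.9273
G1 X15.50 Y14.00 E2.0396
G1 X15.28 Y14.00 E2.0451
G1 X14.37 Y15.37 E2.0861
G1 X12.36 Y16.71 E2.1463
G1 X10.00 Y17.18 E2.2064
G1 X7.64 Y16.71 E2.2664
G1 X5.63 Y15.37 E2.3267
G1 X4.29 Y13.36 E2.3869
G1 X3.82 Y11.00 E2.4469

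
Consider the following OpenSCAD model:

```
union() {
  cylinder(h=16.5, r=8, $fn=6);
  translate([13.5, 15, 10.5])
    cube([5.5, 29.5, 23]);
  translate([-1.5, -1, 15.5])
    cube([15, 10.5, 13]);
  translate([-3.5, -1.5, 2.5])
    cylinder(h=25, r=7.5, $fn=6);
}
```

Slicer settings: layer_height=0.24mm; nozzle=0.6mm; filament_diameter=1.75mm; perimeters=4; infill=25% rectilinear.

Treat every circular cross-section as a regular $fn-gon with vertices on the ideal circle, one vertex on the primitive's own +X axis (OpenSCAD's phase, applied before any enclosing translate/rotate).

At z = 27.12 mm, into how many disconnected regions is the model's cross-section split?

2

At z = 27.12 mm: the cylinder is not intersected at this z (z outside [0, 16.5]); the 5.5×29.5 cube at (13.5, 15) contributes its full rectangle; the cube at (-1.5, -1) is present — its section is the full 15×10.5 rectangle; the cylinder at (-3.5, -1.5): section is a regular 6-gon, circumradius r=7.5; Taking the union: the regions partially overlap (shared area 20.87 mm²), so overlapping operands fuse into one piece — 2 connected regions. The result has 2 disconnected regions.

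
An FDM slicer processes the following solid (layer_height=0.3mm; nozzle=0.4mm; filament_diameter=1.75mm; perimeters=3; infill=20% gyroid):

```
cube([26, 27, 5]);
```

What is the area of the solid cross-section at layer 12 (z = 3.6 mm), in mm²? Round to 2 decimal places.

At z = 3.6 mm: the cube is present — its section is the full 26×27 rectangle (area 702.00 mm²). Overall, the cross-section is a single solid region. Net area = 702.00 mm².

702.00 mm²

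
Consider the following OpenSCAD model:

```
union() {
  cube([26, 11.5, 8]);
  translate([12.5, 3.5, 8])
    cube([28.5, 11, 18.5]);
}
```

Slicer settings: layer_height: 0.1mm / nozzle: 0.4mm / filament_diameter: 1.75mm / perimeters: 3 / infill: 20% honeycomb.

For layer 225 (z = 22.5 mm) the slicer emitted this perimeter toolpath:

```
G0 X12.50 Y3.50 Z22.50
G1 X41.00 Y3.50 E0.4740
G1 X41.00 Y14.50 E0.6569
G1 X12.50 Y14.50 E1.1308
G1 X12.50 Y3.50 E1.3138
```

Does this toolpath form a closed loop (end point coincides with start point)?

Start point (G0): (12.50, 3.50). End point (last G1): the path returns to the start — closed.

yes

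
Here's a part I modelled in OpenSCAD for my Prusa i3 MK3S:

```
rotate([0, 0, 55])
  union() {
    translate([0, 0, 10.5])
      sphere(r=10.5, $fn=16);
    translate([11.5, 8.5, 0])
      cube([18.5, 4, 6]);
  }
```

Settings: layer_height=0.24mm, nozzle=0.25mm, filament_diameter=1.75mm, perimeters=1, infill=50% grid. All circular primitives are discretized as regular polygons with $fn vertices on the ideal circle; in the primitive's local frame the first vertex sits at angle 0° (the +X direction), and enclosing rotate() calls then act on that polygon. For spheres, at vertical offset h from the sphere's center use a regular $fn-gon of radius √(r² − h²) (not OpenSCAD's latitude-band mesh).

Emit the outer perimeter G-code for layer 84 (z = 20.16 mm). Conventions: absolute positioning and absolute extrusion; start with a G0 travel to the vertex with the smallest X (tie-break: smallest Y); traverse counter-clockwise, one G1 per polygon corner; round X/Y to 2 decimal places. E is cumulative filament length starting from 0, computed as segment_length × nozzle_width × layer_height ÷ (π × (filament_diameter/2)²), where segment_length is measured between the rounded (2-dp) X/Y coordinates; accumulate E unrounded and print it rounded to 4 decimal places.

G0 X-4.05 Y-0.71 Z20.16
G1 X-3.47 Y-2.21 E0.0401
G1 X-2.36 Y-3.37 E0.0802
G1 X-0.89 Y-4.02 E0.1203
G1 X0.71 Y-4.05 E0.1602
G1 X2.21 Y-3.47 E0.2003
G1 X3.37 Y-2.36 E0.2403
G1 X4.02 Y-0.89 E0.2804
G1 X4.05 Y0.71 E0.3204
G1 X3.47 Y2.21 E0.3605
G1 X2.36 Y3.37 E0.4005
G1 X0.89 Y4.02 E0.4406
G1 X-0.71 Y4.05 E0.4805
G1 X-2.21 Y3.47 E0.5207
G1 X-3.37 Y2.36 E0.5607
G1 X-4.02 Y0.89 E0.6008
G1 X-4.05 Y-0.71 E0.6407

At z = 20.16 mm: the r=10.5 sphere slices to a regular 16-gon of circumradius 4.115 (√(r²−h²) with h=9.66 from center); the cube at (11.5, 8.5) does not reach this height (z outside [0, 6]); Taking the union: only the r=10.5 sphere is present, so the union is just that shape — 1 connected region; (rotated 55° about Z; rotation is an isometry so areas/perimeters/island counts are preserved). The outline is a single polygon with 16 vertices. Extrusion per mm of travel: 0.25 × 0.24 / (π × 0.875²) = 0.024945. Accumulating E over each segment gives final E = 0.6407.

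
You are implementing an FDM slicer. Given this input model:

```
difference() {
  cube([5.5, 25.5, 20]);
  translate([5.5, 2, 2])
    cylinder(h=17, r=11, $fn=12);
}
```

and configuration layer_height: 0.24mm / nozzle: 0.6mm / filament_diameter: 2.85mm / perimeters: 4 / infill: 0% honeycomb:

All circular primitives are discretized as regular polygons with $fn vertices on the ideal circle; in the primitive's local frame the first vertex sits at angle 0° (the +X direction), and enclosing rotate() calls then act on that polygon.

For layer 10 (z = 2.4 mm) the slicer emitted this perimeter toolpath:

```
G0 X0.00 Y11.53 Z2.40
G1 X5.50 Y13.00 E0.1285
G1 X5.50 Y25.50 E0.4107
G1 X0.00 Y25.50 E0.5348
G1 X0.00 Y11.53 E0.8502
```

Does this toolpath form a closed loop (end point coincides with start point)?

yes

Start point (G0): (0.00, 11.53). End point (last G1): the path returns to the start — closed.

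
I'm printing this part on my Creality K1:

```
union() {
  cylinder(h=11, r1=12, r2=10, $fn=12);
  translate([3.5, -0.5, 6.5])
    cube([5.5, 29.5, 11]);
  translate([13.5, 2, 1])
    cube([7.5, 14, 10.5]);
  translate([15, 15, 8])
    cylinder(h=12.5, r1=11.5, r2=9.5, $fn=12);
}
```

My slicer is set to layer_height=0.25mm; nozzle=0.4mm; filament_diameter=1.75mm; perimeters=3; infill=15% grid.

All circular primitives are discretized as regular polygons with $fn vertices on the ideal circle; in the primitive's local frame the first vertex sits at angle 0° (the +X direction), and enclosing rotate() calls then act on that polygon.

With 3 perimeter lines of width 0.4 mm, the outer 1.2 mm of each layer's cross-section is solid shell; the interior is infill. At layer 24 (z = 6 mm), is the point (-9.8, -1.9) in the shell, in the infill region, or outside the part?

shell

At z = 6 mm: the cone: at t=0.545 of its height the radius interpolates to r₁+(r₂−r₁)t = 10.909, giving a regular 12-gon of that circumradius; the cube at (3.5, -0.5) is not intersected at this z (z outside [6.5, 17.5]); the cube at (13.5, 2) is present — its section is the full 7.5×14 rectangle; the cone at (15, 15) is not intersected at this z (z outside [8, 20.5]); Taking the union: the 2 present regions are separate (no shared area or edge), so areas and boundary lengths simply add and each stays a separate island — 2 connected regions. Overall, the cross-section has 2 separate islands. The nearest boundary edge runs (-9.45, -5.45)→(-10.91, 0.00); distance from the point to it = 0.58 mm. (Shell/infill is judged within the island containing the point — the largest one.) The point is inside the cross-section, 0.58 mm from the nearest boundary — within the 1.2 mm shell band (3 × 0.4).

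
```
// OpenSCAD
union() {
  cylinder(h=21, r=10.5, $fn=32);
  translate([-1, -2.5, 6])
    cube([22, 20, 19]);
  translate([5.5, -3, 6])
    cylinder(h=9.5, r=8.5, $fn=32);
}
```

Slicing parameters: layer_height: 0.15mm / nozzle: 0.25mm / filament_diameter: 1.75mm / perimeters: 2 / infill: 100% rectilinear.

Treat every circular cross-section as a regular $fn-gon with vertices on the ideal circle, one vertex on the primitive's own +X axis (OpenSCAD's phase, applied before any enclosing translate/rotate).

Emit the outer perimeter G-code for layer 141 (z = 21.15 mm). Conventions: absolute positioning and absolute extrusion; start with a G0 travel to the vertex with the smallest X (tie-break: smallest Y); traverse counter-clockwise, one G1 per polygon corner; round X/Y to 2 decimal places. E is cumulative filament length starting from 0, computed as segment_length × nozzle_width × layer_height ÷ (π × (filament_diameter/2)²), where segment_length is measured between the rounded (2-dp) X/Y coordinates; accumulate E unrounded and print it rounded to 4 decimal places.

G0 X-1.00 Y-2.50 Z21.15
G1 X21.00 Y-2.50 E0.3430
G1 X21.00 Y17.50 E0.6548
G1 X-1.00 Y17.50 E0.9978
G1 X-1.00 Y-2.50 E1.3096

At z = 21.15 mm: the cylinder is not intersected at this z (z outside [0, 21]); the 22×20 cube at (-1, -2.5) contributes its full rectangle; the cylinder at (5.5, -3) is not intersected at this z (z outside [6, 15.5]); Merging all regions: only the 22×20 cube at (-1, -2.5) is present, so the union is just that shape — 1 connected region. The outline is a single polygon with 4 vertices. Extrusion per mm of travel: 0.25 × 0.15 / (π × 0.875²) = 0.015591. Accumulating E over each segment gives final E = 1.3096.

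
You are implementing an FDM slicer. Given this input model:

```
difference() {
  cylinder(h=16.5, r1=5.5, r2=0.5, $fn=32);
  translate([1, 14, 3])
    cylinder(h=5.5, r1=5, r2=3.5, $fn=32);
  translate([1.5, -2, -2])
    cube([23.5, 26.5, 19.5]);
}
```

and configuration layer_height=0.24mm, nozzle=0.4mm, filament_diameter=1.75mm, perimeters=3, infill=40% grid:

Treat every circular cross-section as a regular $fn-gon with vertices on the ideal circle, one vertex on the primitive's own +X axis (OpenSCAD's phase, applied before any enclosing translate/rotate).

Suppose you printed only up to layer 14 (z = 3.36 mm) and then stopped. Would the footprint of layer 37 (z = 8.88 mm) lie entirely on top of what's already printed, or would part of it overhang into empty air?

entirely on top

Compare the two slices. At z = 3.36: the cone: at t=0.204 of its height the radius interpolates to r₁+(r₂−r₁)t = 4.482, giving a regular 32-gon of that circumradius (area = (32/2)·4.482²·sin(360°/32) = 62.70 mm²); the cone at (1, 14) contributes a regular 32-gon of circumradius 4.902 (interpolated between r1=5 and r2=3.5 at t=0.065) (area = (32/2)·4.902²·sin(360°/32) = 75.00 mm²); the cube at (1.5, -2) is present — its section is the full 23.5×26.5 rectangle (area 622.75 mm²); After the difference (first − rest): starting from the cone (62.70 mm²), the cone at (1, 14) misses the remaining region (no effect); the 23.5×26.5 cube at (1.5, -2) partially overlaps it — only the 14.73 mm² overlap (of its 622.75 mm²) is removed, clipping the outline — area = 47.97 mm². At z = 8.88: the cone contributes a regular 32-gon of circumradius 2.809 (interpolated between r1=5.5 and r2=0.5 at t=0.538) (area = (32/2)·2.809²·sin(360°/32) = 24.63 mm²); the cone at (1, 14) is absent (z outside [3, 8.5]); the cube at (1.5, -2) (footprint 23.5×26.5) is included at this height (area 622.75 mm²); Subtracting the remaining from the first: starting from the cone (24.63 mm²), the 23.5×26.5 cube at (1.5, -2) partially overlaps it — only the 4.25 mm² overlap (of its 622.75 mm²) is removed, clipping the outline — area = 20.38 mm². Checking containment: the cross-section at z = 8.88 is a subset of the cross-section at z = 3.36.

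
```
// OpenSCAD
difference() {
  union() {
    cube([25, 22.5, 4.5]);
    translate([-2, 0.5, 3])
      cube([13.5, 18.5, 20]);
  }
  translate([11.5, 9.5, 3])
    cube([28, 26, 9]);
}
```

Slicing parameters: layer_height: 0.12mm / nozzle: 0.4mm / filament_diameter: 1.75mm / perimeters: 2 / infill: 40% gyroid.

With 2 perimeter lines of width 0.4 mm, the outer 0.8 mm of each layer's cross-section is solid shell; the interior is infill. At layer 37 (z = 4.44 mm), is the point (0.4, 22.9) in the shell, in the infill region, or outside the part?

outside

At z = 4.44 mm: the 25×22.5 cube contributes its full rectangle; the 13.5×18.5 cube at (-2, 0.5) contributes its full rectangle; Combining (union): the regions partially overlap (shared area 212.75 mm²), so overlapping operands fuse into one piece — 1 connected region; the cube at (11.5, 9.5) (footprint 28×26) is included at this height; After the difference (first − rest): starting from that combined region, the 28×26 cube at (11.5, 9.5) partially overlaps it — only the 175.50 mm² overlap (of its 728.00 mm²) is removed, clipping the outline — 1 connected region. Overall, the cross-section is a single solid region. The nearest boundary edge runs (0.00, 22.50)→(11.50, 22.50); distance from the point to it = 0.40 mm. The point is not inside any of the regions above, so it lies outside the cross-section (0.40 mm from the nearest boundary).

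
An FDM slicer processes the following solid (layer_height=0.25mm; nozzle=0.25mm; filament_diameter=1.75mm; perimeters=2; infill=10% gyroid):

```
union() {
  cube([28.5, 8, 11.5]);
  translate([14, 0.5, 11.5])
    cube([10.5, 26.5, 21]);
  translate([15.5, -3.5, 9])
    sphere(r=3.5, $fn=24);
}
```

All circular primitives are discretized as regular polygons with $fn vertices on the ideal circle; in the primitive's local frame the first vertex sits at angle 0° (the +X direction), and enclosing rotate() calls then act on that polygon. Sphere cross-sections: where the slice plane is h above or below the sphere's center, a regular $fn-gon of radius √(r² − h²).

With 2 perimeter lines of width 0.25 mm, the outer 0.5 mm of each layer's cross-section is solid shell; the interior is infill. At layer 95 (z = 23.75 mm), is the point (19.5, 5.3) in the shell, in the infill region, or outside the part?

infill

At z = 23.75 mm: the cube does not reach this height (z outside [0, 11.5]); the cube at (14, 0.5) is present — its section is the full 10.5×26.5 rectangle; the sphere at (15.5, -3.5) is absent (|z−center|=14.750 > r=3.5); Combining (union): only the 10.5×26.5 cube at (14, 0.5) is present, so the union is just that shape — 1 connected region. Overall, the cross-section is a single solid region. The nearest boundary edge runs (14.00, 0.50)→(24.50, 0.50); distance from the point to it = 4.80 mm. The point is inside the cross-section and 4.80 mm from the nearest boundary — more than the 0.5 mm shell width (2 × 0.25), so it's in the infill interior.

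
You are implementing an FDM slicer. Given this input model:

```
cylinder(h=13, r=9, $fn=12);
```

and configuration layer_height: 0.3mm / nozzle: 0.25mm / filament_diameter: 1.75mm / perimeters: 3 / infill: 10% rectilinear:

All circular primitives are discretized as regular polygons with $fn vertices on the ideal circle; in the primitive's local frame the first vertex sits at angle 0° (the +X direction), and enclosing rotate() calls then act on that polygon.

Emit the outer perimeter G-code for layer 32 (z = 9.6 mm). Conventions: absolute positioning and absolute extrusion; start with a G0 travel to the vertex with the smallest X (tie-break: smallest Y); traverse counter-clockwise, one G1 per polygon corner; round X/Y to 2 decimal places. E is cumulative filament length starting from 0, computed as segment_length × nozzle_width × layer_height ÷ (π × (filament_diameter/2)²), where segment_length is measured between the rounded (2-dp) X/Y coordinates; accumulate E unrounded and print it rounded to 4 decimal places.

G0 X-9.00 Y0.00 Z9.60
G1 X-7.79 Y-4.50 E0.1453
G1 X-4.50 Y-7.79 E0.2904
G1 X0.00 Y-9.00 E0.4357
G1 X4.50 Y-7.79 E0.5810
G1 X7.79 Y-4.50 E0.7261
G1 X9.00 Y0.00 E0.8714
G1 X7.79 Y4.50 E1.0167
G1 X4.50 Y7.79 E1.1617
G1 X0.00 Y9.00 E1.3070
G1 X-4.50 Y7.79 E1.4523
G1 X-7.79 Y4.50 E1.5974
G1 X-9.00 Y0.00 E1.7427

At z = 9.6 mm: the cylinder: section is a regular 12-gon, circumradius r=9. The outline is a single polygon with 12 vertices. Extrusion per mm of travel: 0.25 × 0.3 / (π × 0.875²) = 0.031181. Accumulating E over each segment gives final E = 1.7427.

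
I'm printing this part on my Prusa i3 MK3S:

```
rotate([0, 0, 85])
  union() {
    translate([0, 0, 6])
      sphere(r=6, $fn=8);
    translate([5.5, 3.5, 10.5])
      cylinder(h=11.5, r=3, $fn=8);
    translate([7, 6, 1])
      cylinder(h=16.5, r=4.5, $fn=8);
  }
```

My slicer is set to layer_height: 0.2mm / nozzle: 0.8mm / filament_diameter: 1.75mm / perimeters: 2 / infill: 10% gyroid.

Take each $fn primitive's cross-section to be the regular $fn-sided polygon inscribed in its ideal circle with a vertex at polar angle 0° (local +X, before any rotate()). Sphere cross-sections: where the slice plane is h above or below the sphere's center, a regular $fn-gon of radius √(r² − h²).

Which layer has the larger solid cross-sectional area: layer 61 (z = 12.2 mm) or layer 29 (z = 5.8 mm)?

layer 29 (z = 5.8 mm)

Layer 61 (z = 12.2): the sphere is not intersected at this z (|z−center|=6.200 > r=6); the r=3 cylinder at (5.5, 3.5) contributes a regular 8-gon of circumradius 3 (area = (8/2)·3.000²·sin(360°/8) = 25.46 mm²); the cylinder at (7, 6): section is a regular 8-gon, circumradius r=4.5 (area = (8/2)·4.500²·sin(360°/8) = 57.28 mm²); Taking the union: the regions partially overlap — summed areas 82.73 mm² minus the doubly-counted overlap 18.50 mm² gives 64.23 mm² — area = 64.23 mm²; (rotated 85° about Z; rotation is an isometry so areas/perimeters/island counts are preserved). So its area = 64.23 mm². Layer 29 (z = 5.8): the r=6 sphere contributes a regular 8-gon of circumradius √(6²−0.2²) = 5.997 (area = (8/2)·5.997²·sin(360°/8) = 101.71 mm²); the cylinder at (5.5, 3.5) does not reach this height (z outside [10.5, 22]); the cylinder at (7, 6): section is a regular 8-gon, circumradius r=4.5 (area = (8/2)·4.500²·sin(360°/8) = 57.28 mm²); Combining (union): the regions partially overlap — summed areas 158.99 mm² minus the doubly-counted overlap 1.95 mm² gives 157.04 mm² — area = 157.04 mm²; (whole slice rotated 85° about Z — lengths, areas and connectivity unchanged). So its area = 157.04 mm². Layer 29 is larger (157.04 vs 64.23 mm²).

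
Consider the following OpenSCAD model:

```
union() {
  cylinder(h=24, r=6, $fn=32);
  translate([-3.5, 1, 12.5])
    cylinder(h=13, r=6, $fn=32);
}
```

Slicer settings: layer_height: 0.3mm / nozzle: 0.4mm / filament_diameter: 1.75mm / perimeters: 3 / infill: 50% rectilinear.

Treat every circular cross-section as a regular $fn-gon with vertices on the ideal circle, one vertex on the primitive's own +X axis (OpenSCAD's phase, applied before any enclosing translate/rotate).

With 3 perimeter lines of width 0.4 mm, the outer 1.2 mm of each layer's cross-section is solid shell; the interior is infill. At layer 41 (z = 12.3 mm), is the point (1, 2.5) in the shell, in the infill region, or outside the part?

infill

At z = 12.3 mm: the r=6 cylinder contributes a regular 32-gon of circumradius 6; the cylinder at (-3.5, 1) is absent (z outside [12.5, 25.5]); Combining (union): only the r=6 cylinder is present, so the union is just that shape — 1 connected region. Overall, the cross-section is a single solid region. The nearest boundary edge runs (2.30, 5.54)→(1.17, 5.88); distance from the point to it = 3.29 mm. The point is inside the cross-section and 3.29 mm from the nearest boundary — more than the 1.2 mm shell width (3 × 0.4), so it's in the infill interior.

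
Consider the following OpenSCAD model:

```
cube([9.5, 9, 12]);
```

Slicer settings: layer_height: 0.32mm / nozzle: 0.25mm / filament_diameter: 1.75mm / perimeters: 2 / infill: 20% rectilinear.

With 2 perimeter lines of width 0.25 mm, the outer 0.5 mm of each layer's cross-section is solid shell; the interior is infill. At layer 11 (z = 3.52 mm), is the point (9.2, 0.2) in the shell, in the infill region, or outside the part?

At z = 3.52 mm: the 9.5×9 cube contributes its full rectangle. Overall, the cross-section is a single solid region. The nearest boundary edge runs (0.00, 0.00)→(9.50, 0.00); distance from the point to it = 0.20 mm. The point is inside the cross-section, 0.20 mm from the nearest boundary — within the 0.5 mm shell band (2 × 0.25).

shell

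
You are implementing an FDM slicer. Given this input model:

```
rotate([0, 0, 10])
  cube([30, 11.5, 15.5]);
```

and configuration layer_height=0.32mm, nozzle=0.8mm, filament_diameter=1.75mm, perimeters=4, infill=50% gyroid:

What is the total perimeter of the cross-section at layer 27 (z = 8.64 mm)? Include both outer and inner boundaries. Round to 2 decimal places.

83.00 mm

At z = 8.64 mm: the cube is present — its section is the full 30×11.5 rectangle (perimeter 83.00 mm); (whole slice rotated 10° about Z — lengths, areas and connectivity unchanged). Overall, the cross-section is a single solid region. Total boundary length (outer) = 83.00 mm.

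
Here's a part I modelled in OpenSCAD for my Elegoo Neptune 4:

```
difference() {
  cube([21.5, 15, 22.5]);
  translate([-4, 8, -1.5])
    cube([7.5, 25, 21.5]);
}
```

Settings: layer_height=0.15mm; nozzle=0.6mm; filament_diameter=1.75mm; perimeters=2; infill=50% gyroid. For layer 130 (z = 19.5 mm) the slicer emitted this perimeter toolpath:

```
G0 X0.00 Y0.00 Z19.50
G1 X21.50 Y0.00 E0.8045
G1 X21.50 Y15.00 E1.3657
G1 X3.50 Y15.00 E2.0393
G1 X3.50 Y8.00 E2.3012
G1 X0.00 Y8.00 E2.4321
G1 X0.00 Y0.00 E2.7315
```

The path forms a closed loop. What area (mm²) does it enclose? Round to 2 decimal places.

298.00 mm²

Apply the shoelace formula to the sequence of (X, Y) vertices; enclosed area = 298.00 mm².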